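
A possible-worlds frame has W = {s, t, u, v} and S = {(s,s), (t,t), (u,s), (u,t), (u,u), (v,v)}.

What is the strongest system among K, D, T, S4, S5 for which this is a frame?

S4

Serial (axiom D): yes — every world has a successor (e.g. s S s).
Reflexive (axiom T): yes — every world is S-related to itself.
Transitive (axiom 4): yes — every two-step S-path is closed by a direct edge.
Euclidean (axiom 5): no — u S s and u S t, but not s S t.
So F validates K, D, T, S4; S5 would additionally require S to be Euclidean. The strongest is S4.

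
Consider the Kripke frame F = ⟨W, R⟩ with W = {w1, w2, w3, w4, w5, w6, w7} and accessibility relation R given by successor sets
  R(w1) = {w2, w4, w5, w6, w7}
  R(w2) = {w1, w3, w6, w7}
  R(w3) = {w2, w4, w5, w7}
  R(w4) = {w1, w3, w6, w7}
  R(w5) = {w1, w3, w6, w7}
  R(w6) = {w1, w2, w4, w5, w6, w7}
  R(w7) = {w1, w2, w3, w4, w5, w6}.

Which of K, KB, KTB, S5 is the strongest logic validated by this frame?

KB

Symmetric (axiom B): yes — every pair in R has its reverse in R.
Reflexive (axiom T): no — w1 is not related to itself.
Euclidean (axiom 5): no — w1 R w2 and w1 R w4, but not w2 R w4.
So F validates K, KB; KTB would additionally require R to be reflexive. The strongest is KB.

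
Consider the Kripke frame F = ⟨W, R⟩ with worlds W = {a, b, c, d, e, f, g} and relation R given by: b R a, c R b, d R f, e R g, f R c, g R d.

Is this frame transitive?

Transitive: no — c R b and b R a, but not c R a.

No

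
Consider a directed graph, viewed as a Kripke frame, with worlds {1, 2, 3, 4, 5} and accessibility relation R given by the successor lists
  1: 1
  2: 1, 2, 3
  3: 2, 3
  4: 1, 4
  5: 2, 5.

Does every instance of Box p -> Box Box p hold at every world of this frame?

Axiom 4 corresponds to the accessibility relation being transitive.
Transitive: no — 3 R 2 and 2 R 1, but not 3 R 1.

No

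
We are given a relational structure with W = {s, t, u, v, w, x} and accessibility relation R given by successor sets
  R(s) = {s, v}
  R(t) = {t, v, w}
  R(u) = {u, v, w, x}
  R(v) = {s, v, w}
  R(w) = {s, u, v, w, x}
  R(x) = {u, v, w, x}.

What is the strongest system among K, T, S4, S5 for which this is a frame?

Reflexive (axiom T): yes — every world is R-related to itself.
Transitive (axiom 4): no — s R v and v R w, but not s R w.
Euclidean (axiom 5): no — u R v and u R x, but not v R x.
So F validates K, T; S4 would additionally require R to be transitive. The strongest is T.

T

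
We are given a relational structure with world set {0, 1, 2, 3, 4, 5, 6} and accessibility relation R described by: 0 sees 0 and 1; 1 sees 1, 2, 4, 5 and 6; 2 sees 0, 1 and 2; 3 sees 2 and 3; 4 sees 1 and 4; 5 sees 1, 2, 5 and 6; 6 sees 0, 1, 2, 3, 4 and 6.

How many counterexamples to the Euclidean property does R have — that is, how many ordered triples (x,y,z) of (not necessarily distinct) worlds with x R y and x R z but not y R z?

Enumerating: (0,1,0), (1,2,4), (1,2,5), (1,2,6), (1,4,2), (1,4,5), (1,4,6), (1,5,4), (1,6,5), (2,0,2), (2,1,0), (3,2,3), … and 20 more.
Total: 32.

32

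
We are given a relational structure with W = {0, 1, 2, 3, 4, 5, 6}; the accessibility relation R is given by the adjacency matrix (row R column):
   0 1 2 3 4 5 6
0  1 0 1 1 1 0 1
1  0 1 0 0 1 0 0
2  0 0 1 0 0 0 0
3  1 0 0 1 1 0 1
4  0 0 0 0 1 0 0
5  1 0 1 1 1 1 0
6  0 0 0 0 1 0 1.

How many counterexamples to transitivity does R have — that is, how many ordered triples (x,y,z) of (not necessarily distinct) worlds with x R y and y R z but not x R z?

Enumerating: (3,0,2), (5,0,6), (5,3,6).

3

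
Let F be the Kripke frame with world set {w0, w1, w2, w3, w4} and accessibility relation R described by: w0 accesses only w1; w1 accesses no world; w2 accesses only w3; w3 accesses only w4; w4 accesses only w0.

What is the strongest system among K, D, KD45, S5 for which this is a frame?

Serial (axiom D): no — w1 has no R-successor.
Euclidean (axiom 5): no — w0 R w1 and w0 R w1, but not w1 R w1.
Transitive (axiom 4): no — w2 R w3 and w3 R w4, but not w2 R w4.
Reflexive (axiom T): no — w0 is not related to itself.
So F validates K; D would additionally require R to be serial. The strongest is K.

K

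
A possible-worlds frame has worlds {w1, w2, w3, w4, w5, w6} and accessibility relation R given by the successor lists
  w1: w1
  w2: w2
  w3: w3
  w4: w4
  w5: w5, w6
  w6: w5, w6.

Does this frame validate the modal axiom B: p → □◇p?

Axiom B corresponds to the accessibility relation being symmetric.
Symmetric: yes — every pair in R has its reverse in R.

Yes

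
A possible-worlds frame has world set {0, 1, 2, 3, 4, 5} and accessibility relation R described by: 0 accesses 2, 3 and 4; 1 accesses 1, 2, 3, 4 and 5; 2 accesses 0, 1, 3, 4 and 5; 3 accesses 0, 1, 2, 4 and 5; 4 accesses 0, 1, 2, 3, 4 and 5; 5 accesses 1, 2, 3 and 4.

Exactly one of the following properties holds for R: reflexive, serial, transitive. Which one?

serial

Reflexive: no — 0 is not related to itself.
Serial: yes — every world has a successor (e.g. 0 R 2).
Transitive: no — 0 R 2 and 2 R 1, but not 0 R 1.
Only serial holds.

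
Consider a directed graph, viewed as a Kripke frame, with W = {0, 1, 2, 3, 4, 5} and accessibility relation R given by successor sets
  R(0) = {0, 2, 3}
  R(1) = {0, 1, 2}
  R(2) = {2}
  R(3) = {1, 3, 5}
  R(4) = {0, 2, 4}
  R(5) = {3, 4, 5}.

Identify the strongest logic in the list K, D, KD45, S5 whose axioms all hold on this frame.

D

Serial (axiom D): yes — every world has a successor (e.g. 0 R 0).
Euclidean (axiom 5): no — 0 R 2 and 0 R 3, but not 2 R 3.
Transitive (axiom 4): no — 0 R 3 and 3 R 1, but not 0 R 1.
Reflexive (axiom T): yes — every world is R-related to itself.
So F validates K, D; KD45 would additionally require R to be Euclidean and transitive. The strongest is D.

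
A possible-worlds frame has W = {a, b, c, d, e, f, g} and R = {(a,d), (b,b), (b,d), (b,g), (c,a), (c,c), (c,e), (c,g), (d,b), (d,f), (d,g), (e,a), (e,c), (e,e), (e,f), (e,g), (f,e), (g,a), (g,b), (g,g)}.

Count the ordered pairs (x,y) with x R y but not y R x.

8

Enumerating: (a,d), (c,a), (c,g), (d,f), (d,g), (e,a), (e,g), (g,a).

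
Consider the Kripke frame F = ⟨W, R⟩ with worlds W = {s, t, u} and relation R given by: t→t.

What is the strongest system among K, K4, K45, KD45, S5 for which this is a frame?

Transitive (axiom 4): yes — every two-step R-path is closed by a direct edge.
Euclidean (axiom 5): yes — any two successors of a common world are R-related.
Serial (axiom D): no — s has no R-successor.
Reflexive (axiom T): no — s is not related to itself.
So F validates K, K4, K45; KD45 would additionally require R to be serial. The strongest is K45.

K45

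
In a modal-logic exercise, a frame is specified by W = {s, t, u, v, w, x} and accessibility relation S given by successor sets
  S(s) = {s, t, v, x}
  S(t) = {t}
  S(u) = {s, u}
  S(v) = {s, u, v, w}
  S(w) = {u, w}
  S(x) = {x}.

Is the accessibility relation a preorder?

Reflexive: yes — every world is S-related to itself.
Transitive: no — s S v and v S u, but not s S u.
So S is not a preorder.

No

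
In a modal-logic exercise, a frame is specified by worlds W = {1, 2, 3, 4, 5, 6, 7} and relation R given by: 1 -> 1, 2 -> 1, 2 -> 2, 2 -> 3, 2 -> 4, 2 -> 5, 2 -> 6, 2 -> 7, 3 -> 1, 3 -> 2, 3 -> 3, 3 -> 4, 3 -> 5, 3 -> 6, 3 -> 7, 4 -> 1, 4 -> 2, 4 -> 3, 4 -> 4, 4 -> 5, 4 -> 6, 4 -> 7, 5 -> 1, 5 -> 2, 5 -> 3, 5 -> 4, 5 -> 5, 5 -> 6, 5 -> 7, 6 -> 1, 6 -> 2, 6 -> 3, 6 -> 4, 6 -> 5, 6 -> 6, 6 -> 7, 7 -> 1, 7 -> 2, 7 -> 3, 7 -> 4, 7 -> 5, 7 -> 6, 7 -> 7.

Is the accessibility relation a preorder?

Yes

Reflexive: yes — every world is R-related to itself.
Transitive: yes — every two-step R-path is closed by a direct edge.
So R is a preorder.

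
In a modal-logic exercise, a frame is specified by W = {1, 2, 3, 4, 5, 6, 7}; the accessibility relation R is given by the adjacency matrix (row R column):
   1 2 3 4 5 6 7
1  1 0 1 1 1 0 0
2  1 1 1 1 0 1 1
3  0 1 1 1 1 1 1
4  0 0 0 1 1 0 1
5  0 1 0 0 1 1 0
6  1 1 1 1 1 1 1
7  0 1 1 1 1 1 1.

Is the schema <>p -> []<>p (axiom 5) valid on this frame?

No

Axiom 5 corresponds to the accessibility relation being Euclidean.
Euclidean: no — 1 R 4 and 1 R 3, but not 4 R 3.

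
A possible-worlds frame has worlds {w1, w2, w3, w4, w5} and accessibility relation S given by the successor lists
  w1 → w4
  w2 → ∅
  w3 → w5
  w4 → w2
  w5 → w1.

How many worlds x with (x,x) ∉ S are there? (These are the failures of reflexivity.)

Enumerating: w1, w2, w3, w4, w5.

5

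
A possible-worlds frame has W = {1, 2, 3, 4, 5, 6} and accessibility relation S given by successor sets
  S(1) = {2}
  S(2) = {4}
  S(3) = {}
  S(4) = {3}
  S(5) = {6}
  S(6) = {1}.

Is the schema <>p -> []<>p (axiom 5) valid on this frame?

The schema 5 characterises exactly the Euclidean frames.
Euclidean: no — 1 S 2 and 1 S 2, but not 2 S 2.

No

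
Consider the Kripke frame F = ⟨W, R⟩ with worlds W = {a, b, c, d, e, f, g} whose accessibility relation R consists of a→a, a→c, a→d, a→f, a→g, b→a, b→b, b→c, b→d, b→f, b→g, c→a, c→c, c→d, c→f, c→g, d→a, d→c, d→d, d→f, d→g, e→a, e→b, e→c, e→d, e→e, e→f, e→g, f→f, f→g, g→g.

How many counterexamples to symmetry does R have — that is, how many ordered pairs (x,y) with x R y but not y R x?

Enumerating: (a,f), (a,g), (b,a), (b,c), (b,d), (b,f), (b,g), (c,f), (c,g), (d,f), (d,g), (e,a), (e,b), (e,c), (e,d), (e,f), (e,g), (f,g).

18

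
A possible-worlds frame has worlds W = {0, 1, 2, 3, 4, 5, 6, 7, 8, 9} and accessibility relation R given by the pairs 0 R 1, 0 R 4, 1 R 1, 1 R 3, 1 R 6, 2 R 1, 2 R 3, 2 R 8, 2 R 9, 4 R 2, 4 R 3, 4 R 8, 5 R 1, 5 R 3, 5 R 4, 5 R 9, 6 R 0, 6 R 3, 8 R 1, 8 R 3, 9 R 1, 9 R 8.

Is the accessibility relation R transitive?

No

Transitive: no — 0 R 1 and 1 R 3, but not 0 R 3.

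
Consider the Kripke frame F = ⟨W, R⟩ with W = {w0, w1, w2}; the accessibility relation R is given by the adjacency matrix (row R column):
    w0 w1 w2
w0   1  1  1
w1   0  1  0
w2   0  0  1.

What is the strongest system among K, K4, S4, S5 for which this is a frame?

S4

Transitive (axiom 4): yes — every two-step R-path is closed by a direct edge.
Reflexive (axiom T): yes — every world is R-related to itself.
Euclidean (axiom 5): no — w0 R w1 and w0 R w2, but not w1 R w2.
So F validates K, K4, S4; S5 would additionally require R to be Euclidean. The strongest is S4.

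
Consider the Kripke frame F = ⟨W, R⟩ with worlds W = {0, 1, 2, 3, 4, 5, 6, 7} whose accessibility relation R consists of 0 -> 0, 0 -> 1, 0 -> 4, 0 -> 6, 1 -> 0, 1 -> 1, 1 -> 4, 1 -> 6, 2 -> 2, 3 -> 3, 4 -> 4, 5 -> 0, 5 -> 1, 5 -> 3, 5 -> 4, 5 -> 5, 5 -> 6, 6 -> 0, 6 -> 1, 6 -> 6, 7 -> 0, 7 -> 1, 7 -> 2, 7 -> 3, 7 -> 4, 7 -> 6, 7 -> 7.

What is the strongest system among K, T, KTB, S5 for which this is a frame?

T

Reflexive (axiom T): yes — every world is R-related to itself.
Symmetric (axiom B): no — 0 R 4 but not 4 R 0.
Euclidean (axiom 5): no — 0 R 4 and 0 R 1, but not 4 R 1.
So F validates K, T; KTB would additionally require R to be symmetric. The strongest is T.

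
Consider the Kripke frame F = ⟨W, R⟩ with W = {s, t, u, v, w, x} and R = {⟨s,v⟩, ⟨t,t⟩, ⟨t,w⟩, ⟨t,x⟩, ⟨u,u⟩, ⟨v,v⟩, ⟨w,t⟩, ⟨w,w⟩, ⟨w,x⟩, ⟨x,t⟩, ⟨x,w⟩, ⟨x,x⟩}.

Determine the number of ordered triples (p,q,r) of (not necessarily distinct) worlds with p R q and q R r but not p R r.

R is transitive; there are no such tuples.

0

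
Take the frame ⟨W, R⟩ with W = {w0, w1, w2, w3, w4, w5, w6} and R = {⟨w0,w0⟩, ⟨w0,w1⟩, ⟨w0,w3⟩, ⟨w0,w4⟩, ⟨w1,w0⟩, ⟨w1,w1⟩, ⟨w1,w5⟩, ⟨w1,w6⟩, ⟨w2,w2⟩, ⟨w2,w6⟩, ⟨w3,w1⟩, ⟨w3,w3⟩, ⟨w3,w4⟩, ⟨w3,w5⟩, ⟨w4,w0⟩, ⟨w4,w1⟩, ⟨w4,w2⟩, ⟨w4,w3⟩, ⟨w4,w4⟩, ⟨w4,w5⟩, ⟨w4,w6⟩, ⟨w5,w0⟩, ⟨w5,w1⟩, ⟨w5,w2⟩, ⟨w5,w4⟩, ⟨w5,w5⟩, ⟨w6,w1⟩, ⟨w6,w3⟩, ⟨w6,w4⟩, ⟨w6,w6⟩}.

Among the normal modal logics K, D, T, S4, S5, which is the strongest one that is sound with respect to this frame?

Serial (axiom D): yes — every world has a successor (e.g. w0 R w0).
Reflexive (axiom T): yes — every world is R-related to itself.
Transitive (axiom 4): no — w0 R w1 and w1 R w5, but not w0 R w5.
Euclidean (axiom 5): no — w0 R w1 and w0 R w3, but not w1 R w3.
So F validates K, D, T; S4 would additionally require R to be transitive. The strongest is T.

T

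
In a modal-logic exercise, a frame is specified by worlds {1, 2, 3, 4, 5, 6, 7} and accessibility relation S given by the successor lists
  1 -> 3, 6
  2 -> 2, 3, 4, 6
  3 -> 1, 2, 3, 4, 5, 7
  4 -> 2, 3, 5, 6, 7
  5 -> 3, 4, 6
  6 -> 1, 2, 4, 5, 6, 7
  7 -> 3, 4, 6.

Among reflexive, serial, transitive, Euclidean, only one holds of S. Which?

Reflexive: no — 1 is not related to itself.
Serial: yes — every world has a successor (e.g. 1 S 3).
Transitive: no — 1 S 3 and 3 S 2, but not 1 S 2.
Euclidean: no — 1 S 3 and 1 S 6, but not 3 S 6.
Only serial holds.

serial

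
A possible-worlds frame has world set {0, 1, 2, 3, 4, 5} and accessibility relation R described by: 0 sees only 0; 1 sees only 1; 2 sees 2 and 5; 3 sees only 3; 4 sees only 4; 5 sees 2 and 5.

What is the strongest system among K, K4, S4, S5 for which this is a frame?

S5

Transitive (axiom 4): yes — every two-step R-path is closed by a direct edge.
Reflexive (axiom T): yes — every world is R-related to itself.
Euclidean (axiom 5): yes — any two successors of a common world are R-related.
So F validates K, K4, S4, S5. The strongest is S5.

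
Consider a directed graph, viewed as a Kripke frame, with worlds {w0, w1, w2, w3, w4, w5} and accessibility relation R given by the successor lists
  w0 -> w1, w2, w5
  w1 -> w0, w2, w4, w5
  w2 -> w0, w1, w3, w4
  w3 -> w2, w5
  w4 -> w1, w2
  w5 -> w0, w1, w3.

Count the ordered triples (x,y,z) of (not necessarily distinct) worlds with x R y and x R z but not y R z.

40

Enumerating: (w0,w1,w1), (w0,w2,w2), (w0,w2,w5), (w0,w5,w2), (w0,w5,w5), (w1,w0,w0), (w1,w0,w4), (w1,w2,w2), (w1,w2,w5), (w1,w4,w0), (w1,w4,w4), (w1,w4,w5), … and 28 more.
Total: 40.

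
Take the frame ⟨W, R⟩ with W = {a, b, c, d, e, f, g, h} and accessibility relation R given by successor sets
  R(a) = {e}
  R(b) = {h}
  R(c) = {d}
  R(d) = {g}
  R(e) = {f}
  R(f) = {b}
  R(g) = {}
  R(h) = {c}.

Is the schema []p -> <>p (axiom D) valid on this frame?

No

Axiom D corresponds to the accessibility relation being serial.
Serial: no — g has no R-successor.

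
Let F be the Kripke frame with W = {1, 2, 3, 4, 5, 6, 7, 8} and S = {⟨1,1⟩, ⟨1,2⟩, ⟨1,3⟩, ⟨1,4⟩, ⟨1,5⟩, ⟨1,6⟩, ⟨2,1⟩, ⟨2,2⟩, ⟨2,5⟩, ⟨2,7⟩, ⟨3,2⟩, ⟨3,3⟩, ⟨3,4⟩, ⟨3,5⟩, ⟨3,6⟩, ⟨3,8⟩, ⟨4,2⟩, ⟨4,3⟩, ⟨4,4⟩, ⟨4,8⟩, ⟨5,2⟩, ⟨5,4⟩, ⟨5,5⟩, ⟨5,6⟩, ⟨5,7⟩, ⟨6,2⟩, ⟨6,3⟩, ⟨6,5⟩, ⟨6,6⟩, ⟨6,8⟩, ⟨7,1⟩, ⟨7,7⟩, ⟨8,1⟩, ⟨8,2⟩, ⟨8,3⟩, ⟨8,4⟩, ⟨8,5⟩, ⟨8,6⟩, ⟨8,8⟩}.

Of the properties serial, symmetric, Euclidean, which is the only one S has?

serial

Serial: yes — every world has a successor (e.g. 1 S 1).
Symmetric: no — 1 S 3 but not 3 S 1.
Euclidean: no — 1 S 2 and 1 S 3, but not 2 S 3.
Only serial holds.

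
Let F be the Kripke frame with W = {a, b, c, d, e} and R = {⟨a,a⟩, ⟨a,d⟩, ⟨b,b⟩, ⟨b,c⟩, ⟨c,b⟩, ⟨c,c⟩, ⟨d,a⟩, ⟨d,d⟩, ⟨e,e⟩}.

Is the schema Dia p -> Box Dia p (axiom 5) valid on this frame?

Yes

Axiom 5 corresponds to the accessibility relation being Euclidean.
Euclidean: yes — any two successors of a common world are R-related.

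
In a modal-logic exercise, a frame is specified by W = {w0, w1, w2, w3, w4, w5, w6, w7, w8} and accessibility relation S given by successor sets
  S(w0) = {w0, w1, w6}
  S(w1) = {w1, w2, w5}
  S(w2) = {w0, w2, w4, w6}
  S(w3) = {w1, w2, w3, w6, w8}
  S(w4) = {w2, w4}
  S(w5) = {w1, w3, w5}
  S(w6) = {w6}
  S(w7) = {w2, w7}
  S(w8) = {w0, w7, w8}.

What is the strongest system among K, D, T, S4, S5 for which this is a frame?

Serial (axiom D): yes — every world has a successor (e.g. w0 S w0).
Reflexive (axiom T): yes — every world is S-related to itself.
Transitive (axiom 4): no — w0 S w1 and w1 S w2, but not w0 S w2.
Euclidean (axiom 5): no — w0 S w1 and w0 S w6, but not w1 S w6.
So F validates K, D, T; S4 would additionally require S to be transitive. The strongest is T.

T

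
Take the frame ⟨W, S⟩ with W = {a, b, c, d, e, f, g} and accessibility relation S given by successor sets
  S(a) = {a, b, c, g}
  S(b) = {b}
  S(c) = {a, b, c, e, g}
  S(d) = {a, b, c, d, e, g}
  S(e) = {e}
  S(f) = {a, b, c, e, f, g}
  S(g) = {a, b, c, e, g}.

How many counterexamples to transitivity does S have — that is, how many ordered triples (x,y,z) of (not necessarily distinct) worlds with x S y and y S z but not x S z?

2

Enumerating: (a,c,e), (a,g,e).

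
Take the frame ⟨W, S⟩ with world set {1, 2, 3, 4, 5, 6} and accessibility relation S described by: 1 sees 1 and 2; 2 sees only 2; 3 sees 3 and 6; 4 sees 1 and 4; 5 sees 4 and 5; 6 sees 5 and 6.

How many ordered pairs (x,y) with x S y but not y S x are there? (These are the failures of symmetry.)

Enumerating: (1,2), (3,6), (4,1), (5,4), (6,5).

5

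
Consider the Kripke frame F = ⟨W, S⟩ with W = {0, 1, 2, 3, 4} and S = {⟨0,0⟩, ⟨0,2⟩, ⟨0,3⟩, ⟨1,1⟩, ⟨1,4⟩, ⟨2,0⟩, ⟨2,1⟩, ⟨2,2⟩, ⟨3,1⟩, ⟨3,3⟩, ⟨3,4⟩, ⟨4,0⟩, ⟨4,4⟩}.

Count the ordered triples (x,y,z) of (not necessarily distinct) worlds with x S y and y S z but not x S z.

9

Enumerating: (0,2,1), (0,3,1), (0,3,4), (1,4,0), (2,0,3), (2,1,4), (3,4,0), (4,0,2), (4,0,3).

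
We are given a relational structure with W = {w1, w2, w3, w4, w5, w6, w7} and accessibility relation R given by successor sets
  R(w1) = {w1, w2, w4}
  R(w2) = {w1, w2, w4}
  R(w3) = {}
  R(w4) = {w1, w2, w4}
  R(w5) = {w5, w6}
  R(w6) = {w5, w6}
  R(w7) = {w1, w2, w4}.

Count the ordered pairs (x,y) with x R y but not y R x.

Enumerating: (w7,w1), (w7,w2), (w7,w4).

3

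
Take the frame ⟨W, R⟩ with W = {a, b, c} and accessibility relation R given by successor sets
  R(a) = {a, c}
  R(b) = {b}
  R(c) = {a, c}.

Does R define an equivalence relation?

Reflexive: yes — every world is R-related to itself.
Symmetric: yes — every pair in R has its reverse in R.
Transitive: yes — every two-step R-path is closed by a direct edge.
So R is an equivalence relation.

Yes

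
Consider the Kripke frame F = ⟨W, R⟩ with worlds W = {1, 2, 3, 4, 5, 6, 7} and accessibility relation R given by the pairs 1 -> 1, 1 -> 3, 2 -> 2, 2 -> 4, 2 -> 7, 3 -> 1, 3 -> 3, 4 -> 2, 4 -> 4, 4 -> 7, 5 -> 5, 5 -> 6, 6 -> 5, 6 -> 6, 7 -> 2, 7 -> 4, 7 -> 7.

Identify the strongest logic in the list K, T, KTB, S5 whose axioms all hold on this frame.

S5

Reflexive (axiom T): yes — every world is R-related to itself.
Symmetric (axiom B): yes — every pair in R has its reverse in R.
Euclidean (axiom 5): yes — any two successors of a common world are R-related.
So F validates K, T, KTB, S5. The strongest is S5.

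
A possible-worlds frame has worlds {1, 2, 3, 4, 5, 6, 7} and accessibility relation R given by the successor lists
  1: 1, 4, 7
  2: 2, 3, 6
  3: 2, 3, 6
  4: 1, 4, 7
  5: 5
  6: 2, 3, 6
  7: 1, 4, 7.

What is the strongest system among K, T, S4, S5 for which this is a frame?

S5

Reflexive (axiom T): yes — every world is R-related to itself.
Transitive (axiom 4): yes — every two-step R-path is closed by a direct edge.
Euclidean (axiom 5): yes — any two successors of a common world are R-related.
So F validates K, T, S4, S5. The strongest is S5.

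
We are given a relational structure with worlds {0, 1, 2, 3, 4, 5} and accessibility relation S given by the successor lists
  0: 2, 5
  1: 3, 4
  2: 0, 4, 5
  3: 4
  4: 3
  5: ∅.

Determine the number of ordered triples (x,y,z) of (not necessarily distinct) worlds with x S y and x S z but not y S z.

15

Enumerating: (0,2,2), (0,5,2), (0,5,5), (1,3,3), (1,4,4), (2,0,0), (2,0,4), (2,4,0), (2,4,4), (2,4,5), (2,5,0), (2,5,4), (2,5,5), (3,4,4), (4,3,3).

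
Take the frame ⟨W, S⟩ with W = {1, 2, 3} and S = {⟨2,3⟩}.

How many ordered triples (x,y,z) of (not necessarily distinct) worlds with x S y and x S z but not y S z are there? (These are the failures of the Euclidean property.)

1

Enumerating: (2,3,3).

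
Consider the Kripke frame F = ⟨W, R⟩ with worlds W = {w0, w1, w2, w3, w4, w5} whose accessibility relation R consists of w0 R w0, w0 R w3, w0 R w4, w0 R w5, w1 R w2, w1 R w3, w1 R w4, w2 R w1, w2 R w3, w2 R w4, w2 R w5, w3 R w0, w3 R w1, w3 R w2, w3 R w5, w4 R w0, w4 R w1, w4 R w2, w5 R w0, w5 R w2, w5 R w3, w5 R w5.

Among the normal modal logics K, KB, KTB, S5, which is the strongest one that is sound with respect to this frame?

KB

Symmetric (axiom B): yes — every pair in R has its reverse in R.
Reflexive (axiom T): no — w1 is not related to itself.
Euclidean (axiom 5): no — w0 R w3 and w0 R w4, but not w3 R w4.
So F validates K, KB; KTB would additionally require R to be reflexive. The strongest is KB.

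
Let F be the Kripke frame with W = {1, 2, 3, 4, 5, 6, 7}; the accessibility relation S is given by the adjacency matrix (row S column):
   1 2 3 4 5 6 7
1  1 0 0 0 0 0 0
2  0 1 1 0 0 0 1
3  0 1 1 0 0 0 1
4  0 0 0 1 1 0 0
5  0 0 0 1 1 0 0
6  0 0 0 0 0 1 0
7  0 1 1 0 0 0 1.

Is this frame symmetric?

Symmetric: yes — every pair in S has its reverse in S.

Yes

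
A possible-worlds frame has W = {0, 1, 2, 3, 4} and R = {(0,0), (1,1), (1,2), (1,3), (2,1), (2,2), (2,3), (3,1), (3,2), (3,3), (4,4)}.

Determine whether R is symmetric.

Yes

Symmetric: yes — every pair in R has its reverse in R.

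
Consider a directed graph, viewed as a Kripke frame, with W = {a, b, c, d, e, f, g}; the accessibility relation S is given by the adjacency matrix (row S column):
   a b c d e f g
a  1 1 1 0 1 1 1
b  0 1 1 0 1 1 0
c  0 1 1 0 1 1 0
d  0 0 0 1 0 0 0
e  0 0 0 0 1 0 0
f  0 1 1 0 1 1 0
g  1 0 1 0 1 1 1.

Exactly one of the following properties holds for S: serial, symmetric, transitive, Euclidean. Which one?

Serial: yes — every world has a successor (e.g. a S a).
Symmetric: no — a S b but not b S a.
Transitive: no — g S a and a S b, but not g S b.
Euclidean: no — a S b and a S g, but not b S g.
Only serial holds.

serial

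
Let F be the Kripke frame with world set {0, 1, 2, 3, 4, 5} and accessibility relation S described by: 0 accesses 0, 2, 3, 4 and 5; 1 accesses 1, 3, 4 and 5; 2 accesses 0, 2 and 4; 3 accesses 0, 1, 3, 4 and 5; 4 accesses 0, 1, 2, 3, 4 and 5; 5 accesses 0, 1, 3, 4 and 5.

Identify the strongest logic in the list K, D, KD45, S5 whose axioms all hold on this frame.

D

Serial (axiom D): yes — every world has a successor (e.g. 0 S 0).
Euclidean (axiom 5): no — 0 S 2 and 0 S 3, but not 2 S 3.
Transitive (axiom 4): no — 0 S 3 and 3 S 1, but not 0 S 1.
Reflexive (axiom T): yes — every world is S-related to itself.
So F validates K, D; KD45 would additionally require S to be Euclidean and transitive. The strongest is D.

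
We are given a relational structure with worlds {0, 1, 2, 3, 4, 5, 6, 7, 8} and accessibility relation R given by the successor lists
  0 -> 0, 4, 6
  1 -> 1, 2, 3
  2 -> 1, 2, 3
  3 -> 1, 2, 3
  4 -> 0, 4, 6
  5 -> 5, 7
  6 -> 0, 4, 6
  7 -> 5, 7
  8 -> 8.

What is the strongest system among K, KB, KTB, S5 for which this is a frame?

Symmetric (axiom B): yes — every pair in R has its reverse in R.
Reflexive (axiom T): yes — every world is R-related to itself.
Euclidean (axiom 5): yes — any two successors of a common world are R-related.
So F validates K, KB, KTB, S5. The strongest is S5.

S5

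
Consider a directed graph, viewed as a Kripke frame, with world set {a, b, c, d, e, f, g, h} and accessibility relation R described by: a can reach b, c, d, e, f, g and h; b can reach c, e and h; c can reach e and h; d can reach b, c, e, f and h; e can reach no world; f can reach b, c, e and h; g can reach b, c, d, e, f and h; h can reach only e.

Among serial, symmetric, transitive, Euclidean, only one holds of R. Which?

transitive

Serial: no — e has no R-successor.
Symmetric: no — a R b but not b R a.
Transitive: yes — every two-step R-path is closed by a direct edge.
Euclidean: no — a R b and a R d, but not b R d.
Only transitive holds.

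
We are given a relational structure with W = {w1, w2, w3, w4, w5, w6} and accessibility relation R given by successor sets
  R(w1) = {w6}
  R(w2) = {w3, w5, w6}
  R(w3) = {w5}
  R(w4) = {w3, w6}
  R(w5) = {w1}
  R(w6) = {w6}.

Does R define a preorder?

No

Reflexive: no — w1 is not related to itself.
Transitive: no — w2 R w5 and w5 R w1, but not w2 R w1.
So R is not a preorder.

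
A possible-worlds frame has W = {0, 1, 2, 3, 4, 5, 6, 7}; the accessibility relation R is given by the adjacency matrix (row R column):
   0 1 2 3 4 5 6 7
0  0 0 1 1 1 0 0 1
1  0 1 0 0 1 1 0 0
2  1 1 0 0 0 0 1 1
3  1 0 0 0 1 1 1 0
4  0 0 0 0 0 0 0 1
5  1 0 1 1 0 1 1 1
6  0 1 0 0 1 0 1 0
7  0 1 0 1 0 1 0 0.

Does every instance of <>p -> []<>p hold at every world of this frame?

No

By correspondence theory, 5 is valid on a frame iff R is Euclidean.
Euclidean: no — 0 R 2 and 0 R 3, but not 2 R 3.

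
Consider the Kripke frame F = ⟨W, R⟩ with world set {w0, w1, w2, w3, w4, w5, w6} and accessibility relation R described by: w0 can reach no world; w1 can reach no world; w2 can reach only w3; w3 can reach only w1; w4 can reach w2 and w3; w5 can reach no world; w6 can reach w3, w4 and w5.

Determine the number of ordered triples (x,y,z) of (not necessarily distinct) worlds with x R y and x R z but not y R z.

13

Enumerating: (w2,w3,w3), (w3,w1,w1), (w4,w2,w2), (w4,w3,w2), (w4,w3,w3), (w6,w3,w3), (w6,w3,w4), (w6,w3,w5), (w6,w4,w4), (w6,w4,w5), (w6,w5,w3), (w6,w5,w4), (w6,w5,w5).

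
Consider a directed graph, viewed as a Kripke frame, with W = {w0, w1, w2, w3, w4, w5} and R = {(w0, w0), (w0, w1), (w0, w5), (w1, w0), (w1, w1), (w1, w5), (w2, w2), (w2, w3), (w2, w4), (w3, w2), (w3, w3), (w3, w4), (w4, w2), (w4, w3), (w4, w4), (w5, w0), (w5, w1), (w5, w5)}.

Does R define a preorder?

Yes

Reflexive: yes — every world is R-related to itself.
Transitive: yes — every two-step R-path is closed by a direct edge.
So R is a preorder.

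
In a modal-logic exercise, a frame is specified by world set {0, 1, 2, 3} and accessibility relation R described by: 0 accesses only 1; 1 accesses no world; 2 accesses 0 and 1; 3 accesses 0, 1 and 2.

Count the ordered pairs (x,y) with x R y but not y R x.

Enumerating: (0,1), (2,0), (2,1), (3,0), (3,1), (3,2).

6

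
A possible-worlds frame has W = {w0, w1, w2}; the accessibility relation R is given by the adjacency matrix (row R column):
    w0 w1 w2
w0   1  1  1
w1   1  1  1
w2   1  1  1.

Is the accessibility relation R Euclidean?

Yes

Euclidean: yes — any two successors of a common world are R-related.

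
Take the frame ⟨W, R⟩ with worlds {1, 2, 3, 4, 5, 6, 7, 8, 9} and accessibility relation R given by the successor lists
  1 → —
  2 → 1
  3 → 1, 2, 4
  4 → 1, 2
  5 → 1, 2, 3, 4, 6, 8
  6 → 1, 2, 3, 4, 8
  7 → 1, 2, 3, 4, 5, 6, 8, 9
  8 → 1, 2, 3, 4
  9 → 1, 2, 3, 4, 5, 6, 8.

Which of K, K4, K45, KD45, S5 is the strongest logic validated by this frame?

Transitive (axiom 4): yes — every two-step R-path is closed by a direct edge.
Euclidean (axiom 5): no — 3 R 1 and 3 R 2, but not 1 R 2.
Serial (axiom D): no — 1 has no R-successor.
Reflexive (axiom T): no — 1 is not related to itself.
So F validates K, K4; K45 would additionally require R to be Euclidean. The strongest is K4.

K4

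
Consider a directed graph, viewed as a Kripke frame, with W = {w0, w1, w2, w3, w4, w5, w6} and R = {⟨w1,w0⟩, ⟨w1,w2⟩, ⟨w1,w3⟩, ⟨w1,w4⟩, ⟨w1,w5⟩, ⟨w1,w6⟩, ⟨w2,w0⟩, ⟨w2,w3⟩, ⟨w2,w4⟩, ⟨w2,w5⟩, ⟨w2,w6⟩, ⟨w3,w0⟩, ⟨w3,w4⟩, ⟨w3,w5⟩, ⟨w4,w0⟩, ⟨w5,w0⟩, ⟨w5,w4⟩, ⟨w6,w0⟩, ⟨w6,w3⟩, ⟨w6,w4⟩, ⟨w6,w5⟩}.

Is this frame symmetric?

Symmetric: no — w1 R w0 but not w0 R w1.

No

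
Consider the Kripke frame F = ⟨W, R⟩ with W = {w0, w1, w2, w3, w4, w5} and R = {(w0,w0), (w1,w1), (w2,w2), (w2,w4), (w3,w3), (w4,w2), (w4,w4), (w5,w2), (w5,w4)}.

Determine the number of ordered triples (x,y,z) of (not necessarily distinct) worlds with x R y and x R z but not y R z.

R is Euclidean; there are no such tuples.

0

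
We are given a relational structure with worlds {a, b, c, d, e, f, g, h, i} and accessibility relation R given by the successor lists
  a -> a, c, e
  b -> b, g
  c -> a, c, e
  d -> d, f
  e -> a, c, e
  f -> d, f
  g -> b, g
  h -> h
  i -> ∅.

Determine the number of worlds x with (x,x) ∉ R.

Enumerating: i.

1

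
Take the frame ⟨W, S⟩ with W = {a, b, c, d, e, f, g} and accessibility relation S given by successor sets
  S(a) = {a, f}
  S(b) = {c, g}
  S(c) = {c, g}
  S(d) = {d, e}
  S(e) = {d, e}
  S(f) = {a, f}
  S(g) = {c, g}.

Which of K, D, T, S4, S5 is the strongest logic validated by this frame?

D

Serial (axiom D): yes — every world has a successor (e.g. a S a).
Reflexive (axiom T): no — b is not related to itself.
Transitive (axiom 4): yes — every two-step S-path is closed by a direct edge.
Euclidean (axiom 5): yes — any two successors of a common world are S-related.
So F validates K, D; T would additionally require S to be reflexive. The strongest is D.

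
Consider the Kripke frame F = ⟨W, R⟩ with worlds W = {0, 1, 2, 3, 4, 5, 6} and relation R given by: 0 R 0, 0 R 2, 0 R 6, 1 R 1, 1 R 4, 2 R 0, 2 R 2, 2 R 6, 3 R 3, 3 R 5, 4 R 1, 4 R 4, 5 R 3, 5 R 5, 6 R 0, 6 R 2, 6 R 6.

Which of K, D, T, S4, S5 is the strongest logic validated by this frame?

Serial (axiom D): yes — every world has a successor (e.g. 0 R 0).
Reflexive (axiom T): yes — every world is R-related to itself.
Transitive (axiom 4): yes — every two-step R-path is closed by a direct edge.
Euclidean (axiom 5): yes — any two successors of a common world are R-related.
So F validates K, D, T, S4, S5. The strongest is S5.

S5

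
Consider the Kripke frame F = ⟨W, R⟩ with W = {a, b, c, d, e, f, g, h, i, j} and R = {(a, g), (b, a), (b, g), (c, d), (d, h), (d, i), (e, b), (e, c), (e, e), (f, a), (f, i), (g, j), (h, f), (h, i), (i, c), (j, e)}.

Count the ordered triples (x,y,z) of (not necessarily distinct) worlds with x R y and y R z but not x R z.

Enumerating: (a,g,j), (b,g,j), (c,d,h), (c,d,i), (d,h,f), (d,i,c), (e,b,a), (e,b,g), (e,c,d), (f,a,g), (f,i,c), (g,j,e), (h,f,a), (h,i,c), (i,c,d), (j,e,b), (j,e,c).

17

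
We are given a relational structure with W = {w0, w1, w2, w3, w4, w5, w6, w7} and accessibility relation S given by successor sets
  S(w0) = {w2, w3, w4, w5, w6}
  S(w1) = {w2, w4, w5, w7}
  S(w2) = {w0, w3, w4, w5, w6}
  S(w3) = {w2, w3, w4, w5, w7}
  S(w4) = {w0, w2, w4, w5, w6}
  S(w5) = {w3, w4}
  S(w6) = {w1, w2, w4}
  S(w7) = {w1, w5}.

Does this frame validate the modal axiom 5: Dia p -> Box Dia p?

By correspondence theory, 5 is valid on a frame iff S is Euclidean.
Euclidean: no — w0 S w3 and w0 S w6, but not w3 S w6.

No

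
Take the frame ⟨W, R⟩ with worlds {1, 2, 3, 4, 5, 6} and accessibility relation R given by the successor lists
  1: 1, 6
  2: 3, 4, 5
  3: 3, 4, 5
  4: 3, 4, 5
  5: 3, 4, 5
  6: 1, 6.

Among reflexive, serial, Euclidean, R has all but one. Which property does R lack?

Reflexive: no — 2 is not related to itself.
Serial: yes — every world has a successor (e.g. 1 R 1).
Euclidean: yes — any two successors of a common world are R-related.
Only reflexive fails.

reflexive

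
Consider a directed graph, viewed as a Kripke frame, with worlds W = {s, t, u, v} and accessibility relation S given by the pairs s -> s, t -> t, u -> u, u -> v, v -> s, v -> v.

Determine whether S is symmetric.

No

Symmetric: no — u S v but not v S u.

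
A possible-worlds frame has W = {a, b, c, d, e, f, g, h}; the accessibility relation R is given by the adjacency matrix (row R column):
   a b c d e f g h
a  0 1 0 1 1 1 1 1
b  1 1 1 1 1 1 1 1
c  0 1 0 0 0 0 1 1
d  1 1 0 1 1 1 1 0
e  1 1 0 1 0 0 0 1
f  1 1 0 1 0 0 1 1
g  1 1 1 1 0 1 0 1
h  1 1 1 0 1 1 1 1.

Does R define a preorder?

Reflexive: no — a is not related to itself.
Transitive: no — a R b and b R c, but not a R c.
So R is not a preorder.

No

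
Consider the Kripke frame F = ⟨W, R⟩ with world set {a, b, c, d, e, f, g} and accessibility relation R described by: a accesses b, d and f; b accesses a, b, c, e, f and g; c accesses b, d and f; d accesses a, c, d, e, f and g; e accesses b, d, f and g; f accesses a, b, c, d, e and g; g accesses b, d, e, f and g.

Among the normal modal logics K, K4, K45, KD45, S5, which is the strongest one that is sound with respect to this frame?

Transitive (axiom 4): no — a R b and b R c, but not a R c.
Euclidean (axiom 5): no — a R b and a R d, but not b R d.
Serial (axiom D): yes — every world has a successor (e.g. a R b).
Reflexive (axiom T): no — a is not related to itself.
So F validates K; K4 would additionally require R to be transitive. The strongest is K.

K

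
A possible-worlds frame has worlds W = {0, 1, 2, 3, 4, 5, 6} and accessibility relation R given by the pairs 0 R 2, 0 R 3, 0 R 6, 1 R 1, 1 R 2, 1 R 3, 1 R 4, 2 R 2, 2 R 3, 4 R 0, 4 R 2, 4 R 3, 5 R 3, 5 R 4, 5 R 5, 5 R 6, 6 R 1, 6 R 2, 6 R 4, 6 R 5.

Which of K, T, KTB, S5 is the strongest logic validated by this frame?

K

Reflexive (axiom T): no — 0 is not related to itself.
Symmetric (axiom B): no — 0 R 2 but not 2 R 0.
Euclidean (axiom 5): no — 0 R 2 and 0 R 6, but not 2 R 6.
So F validates K; T would additionally require R to be reflexive. The strongest is K.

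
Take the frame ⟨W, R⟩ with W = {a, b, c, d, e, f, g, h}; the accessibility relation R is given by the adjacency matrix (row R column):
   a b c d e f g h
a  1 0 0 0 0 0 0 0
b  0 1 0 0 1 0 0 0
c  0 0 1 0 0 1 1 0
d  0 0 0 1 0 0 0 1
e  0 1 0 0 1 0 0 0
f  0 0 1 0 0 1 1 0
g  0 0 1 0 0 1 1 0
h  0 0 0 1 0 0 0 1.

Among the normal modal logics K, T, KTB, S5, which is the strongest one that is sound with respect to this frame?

S5

Reflexive (axiom T): yes — every world is R-related to itself.
Symmetric (axiom B): yes — every pair in R has its reverse in R.
Euclidean (axiom 5): yes — any two successors of a common world are R-related.
So F validates K, T, KTB, S5. The strongest is S5.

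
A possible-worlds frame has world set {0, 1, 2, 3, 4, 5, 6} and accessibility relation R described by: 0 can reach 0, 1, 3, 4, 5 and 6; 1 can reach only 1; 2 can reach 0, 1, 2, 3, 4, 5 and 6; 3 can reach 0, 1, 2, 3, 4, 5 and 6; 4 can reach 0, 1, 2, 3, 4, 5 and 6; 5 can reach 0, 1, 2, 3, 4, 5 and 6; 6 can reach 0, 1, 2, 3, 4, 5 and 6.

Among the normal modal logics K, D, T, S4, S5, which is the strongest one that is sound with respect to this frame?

T

Serial (axiom D): yes — every world has a successor (e.g. 0 R 0).
Reflexive (axiom T): yes — every world is R-related to itself.
Transitive (axiom 4): no — 0 R 3 and 3 R 2, but not 0 R 2.
Euclidean (axiom 5): no — 0 R 1 and 0 R 3, but not 1 R 3.
So F validates K, D, T; S4 would additionally require R to be transitive. The strongest is T.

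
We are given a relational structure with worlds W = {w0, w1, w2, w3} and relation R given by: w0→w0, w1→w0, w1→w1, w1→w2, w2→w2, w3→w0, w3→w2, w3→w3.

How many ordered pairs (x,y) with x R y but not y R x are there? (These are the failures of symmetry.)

4

Enumerating: (w1,w0), (w1,w2), (w3,w0), (w3,w2).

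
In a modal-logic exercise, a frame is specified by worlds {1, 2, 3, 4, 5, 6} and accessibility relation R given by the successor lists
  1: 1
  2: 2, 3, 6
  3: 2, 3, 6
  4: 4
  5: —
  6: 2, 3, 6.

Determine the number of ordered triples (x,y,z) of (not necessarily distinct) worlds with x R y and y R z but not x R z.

R is transitive; there are no such tuples.

0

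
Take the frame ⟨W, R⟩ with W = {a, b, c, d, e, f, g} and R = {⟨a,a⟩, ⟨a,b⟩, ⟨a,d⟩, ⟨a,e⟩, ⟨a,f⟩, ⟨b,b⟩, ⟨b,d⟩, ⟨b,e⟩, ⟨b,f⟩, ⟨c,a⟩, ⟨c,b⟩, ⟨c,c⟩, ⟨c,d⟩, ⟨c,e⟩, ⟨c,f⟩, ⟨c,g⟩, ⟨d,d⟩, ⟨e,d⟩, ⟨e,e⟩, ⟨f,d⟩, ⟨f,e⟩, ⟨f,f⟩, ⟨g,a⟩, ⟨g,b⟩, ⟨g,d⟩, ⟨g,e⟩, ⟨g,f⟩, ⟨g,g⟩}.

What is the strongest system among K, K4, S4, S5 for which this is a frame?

Transitive (axiom 4): yes — every two-step R-path is closed by a direct edge.
Reflexive (axiom T): yes — every world is R-related to itself.
Euclidean (axiom 5): no — a R d and a R b, but not d R b.
So F validates K, K4, S4; S5 would additionally require R to be Euclidean. The strongest is S4.

S4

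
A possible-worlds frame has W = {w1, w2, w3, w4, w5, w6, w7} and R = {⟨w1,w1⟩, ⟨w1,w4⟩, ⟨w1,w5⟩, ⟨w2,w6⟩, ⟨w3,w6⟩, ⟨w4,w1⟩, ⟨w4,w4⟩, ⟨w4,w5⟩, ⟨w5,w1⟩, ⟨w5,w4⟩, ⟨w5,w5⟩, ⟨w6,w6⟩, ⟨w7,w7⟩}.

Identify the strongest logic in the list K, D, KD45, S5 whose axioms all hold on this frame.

KD45

Serial (axiom D): yes — every world has a successor (e.g. w1 R w1).
Euclidean (axiom 5): yes — any two successors of a common world are R-related.
Transitive (axiom 4): yes — every two-step R-path is closed by a direct edge.
Reflexive (axiom T): no — w2 is not related to itself.
So F validates K, D, KD45; S5 would additionally require R to be reflexive. The strongest is KD45.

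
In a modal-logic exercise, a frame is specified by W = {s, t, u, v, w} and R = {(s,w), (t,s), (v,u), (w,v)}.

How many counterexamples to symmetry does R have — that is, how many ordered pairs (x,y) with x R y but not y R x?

4

Enumerating: (s,w), (t,s), (v,u), (w,v).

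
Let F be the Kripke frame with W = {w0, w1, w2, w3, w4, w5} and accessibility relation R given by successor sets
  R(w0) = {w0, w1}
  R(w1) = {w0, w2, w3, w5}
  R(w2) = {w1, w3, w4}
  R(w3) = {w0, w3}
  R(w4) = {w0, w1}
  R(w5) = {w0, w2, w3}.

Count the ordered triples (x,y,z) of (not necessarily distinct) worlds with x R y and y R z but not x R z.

Enumerating: (w0,w1,w2), (w0,w1,w3), (w0,w1,w5), (w1,w0,w1), (w1,w2,w1), (w1,w2,w4), (w2,w1,w0), (w2,w1,w2), (w2,w1,w5), (w2,w3,w0), (w2,w4,w0), (w3,w0,w1), (w4,w1,w2), (w4,w1,w3), (w4,w1,w5), (w5,w0,w1), (w5,w2,w1), (w5,w2,w4).

18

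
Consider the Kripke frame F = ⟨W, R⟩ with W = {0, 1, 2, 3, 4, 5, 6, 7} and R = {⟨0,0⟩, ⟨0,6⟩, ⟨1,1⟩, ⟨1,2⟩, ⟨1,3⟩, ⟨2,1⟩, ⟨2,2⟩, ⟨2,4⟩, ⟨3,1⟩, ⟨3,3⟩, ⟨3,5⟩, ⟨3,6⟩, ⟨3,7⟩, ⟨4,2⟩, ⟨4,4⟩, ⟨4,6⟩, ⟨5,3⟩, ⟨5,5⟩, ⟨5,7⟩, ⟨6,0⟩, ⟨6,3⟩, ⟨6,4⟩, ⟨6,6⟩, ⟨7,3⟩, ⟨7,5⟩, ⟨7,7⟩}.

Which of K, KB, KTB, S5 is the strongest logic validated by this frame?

Symmetric (axiom B): yes — every pair in R has its reverse in R.
Reflexive (axiom T): yes — every world is R-related to itself.
Euclidean (axiom 5): no — 1 R 2 and 1 R 3, but not 2 R 3.
So F validates K, KB, KTB; S5 would additionally require R to be Euclidean. The strongest is KTB.

KTB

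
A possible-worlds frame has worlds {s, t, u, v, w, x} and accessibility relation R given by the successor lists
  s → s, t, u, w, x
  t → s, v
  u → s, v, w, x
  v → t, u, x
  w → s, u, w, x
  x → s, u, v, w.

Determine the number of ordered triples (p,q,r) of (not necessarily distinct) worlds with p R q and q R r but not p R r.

33

Enumerating: (s,t,v), (s,u,v), (s,x,v), (t,s,t), (t,s,u), (t,s,w), (t,s,x), (t,v,t), (t,v,u), (t,v,x), (u,s,t), (u,s,u), … and 21 more.
Total: 33.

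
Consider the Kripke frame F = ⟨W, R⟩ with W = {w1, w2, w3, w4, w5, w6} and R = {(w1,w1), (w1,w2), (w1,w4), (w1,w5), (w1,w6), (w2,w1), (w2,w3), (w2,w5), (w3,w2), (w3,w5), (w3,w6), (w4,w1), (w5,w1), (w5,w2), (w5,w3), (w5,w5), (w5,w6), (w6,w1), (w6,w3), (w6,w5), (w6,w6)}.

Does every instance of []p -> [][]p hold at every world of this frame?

No

Axiom 4 corresponds to the accessibility relation being transitive.
Transitive: no — w1 R w2 and w2 R w3, but not w1 R w3.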